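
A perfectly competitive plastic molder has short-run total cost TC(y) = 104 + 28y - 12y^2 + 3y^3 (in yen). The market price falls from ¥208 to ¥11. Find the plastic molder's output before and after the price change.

MC = 28 - 24y + 9y^2; the shutdown threshold is min AVC = ¥16 (at y = 2).
With P = ¥208 above the shutdown price, P = MC gives y = 6.
At P = ¥11 < min AVC = ¥16, price no longer covers variable cost at any output, so the firm shuts down: y = 0.

Output falls from 6 to 0 (the firm shuts down)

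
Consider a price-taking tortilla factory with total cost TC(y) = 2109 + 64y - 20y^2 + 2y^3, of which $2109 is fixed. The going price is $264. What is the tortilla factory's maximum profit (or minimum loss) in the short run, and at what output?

AVC = 64 - 20y + 2y^2 has its minimum $14 at y = 5; price $264 clears that bar, so the firm operates.
With MC = 64 - 40y + 6y^2, P = MC on the upward-sloping part at y* = 10.
TR = 264·10 = 2640. TC = 2109 + 640 = 2749. Profit = 2640 − 2749 = -$109.
By producing, the firm covers all variable cost plus $2000 of fixed cost; shutting down would lose the full $2109.

Profit = -$109 at y = 10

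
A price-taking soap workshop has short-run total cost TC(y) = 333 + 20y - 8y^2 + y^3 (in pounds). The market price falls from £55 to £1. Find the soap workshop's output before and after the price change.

Output falls from 7 to 0 (the firm shuts down)

MC = 20 - 16y + 3y^2; the shutdown threshold is min AVC = £4 (at y = 4).
With P = £55 above the shutdown price, P = MC gives y = 7.
At P = £1 < min AVC = £4, price no longer covers variable cost at any output, so the firm shuts down: y = 0.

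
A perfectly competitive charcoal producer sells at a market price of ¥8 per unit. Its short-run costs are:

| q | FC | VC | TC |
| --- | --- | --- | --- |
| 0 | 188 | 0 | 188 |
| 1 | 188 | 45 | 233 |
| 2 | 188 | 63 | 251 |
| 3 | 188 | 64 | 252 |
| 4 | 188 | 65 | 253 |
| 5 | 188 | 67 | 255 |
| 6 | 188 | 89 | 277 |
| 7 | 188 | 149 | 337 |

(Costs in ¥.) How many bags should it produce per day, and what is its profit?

q = 0 (shut down); profit = -¥188

Profit at each row (π = 8q − TC): q=0: -188; q=1: -225; q=2: -235; q=3: -228; q=4: -221; q=5: -215; q=6: -229; q=7: -281.
Profit is highest at q = 0. Equivalently, the lowest AVC in the table is 67/5 ≈ ¥13.40 at q = 5, and P = ¥8 falls below it — price never covers variable cost, so the firm shuts down and loses only its fixed cost.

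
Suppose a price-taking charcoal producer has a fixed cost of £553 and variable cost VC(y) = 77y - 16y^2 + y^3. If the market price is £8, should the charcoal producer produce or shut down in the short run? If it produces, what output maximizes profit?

Variable cost is VC = 77y - 16y^2 + y^3, so AVC = VC/y = 77 - 16y + y^2 and MC = dTC/dy = 77 - 32y + 3y^2.
The AVC parabola has its vertex at y = 16/2 = 8, where AVC = 77 - 16·8 + 8^2 = £13.
P = £8 lies below min AVC = £13; no output level covers variable cost.
Best response: produce nothing and absorb the £553 fixed cost.

Shut down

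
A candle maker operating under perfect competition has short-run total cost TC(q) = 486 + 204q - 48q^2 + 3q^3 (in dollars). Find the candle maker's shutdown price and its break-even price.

Shutdown price = $12; break-even price = $69

Shutdown price = min AVC. AVC = 204 - 48q + 3q^2, with vertex at q = 8 and minimum $12.
ATC = 486/q + 204 - 48q + 3q^2. Setting dATC/dq = −486/q^2 − 48 + 6q = 0 gives q = 9 (since 6·9^3 − 48·9^2 = 486).
min ATC = 486/9 + 204 − 48·9 + 3·9^2 = $69. That is the break-even price.
For $12 ≤ P < $69 the firm produces at a loss; below $12 it shuts down.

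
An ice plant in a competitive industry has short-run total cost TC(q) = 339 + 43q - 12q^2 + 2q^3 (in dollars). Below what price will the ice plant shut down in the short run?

The shutdown price is the minimum of AVC. VC = 43q - 12q^2 + 2q^3, so AVC = 43 - 12q + 2q^2.
dAVC/dq = -12 + 4q = 0 gives q = 3. min AVC = 43 - 12·3 + 2·3^2 = 25.
The firm shuts down for any P below $25.

$25 per unit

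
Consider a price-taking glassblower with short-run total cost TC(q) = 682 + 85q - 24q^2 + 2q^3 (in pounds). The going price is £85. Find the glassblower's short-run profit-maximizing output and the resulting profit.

AVC = 85 - 24q + 2q^2; min AVC = £13 at q = 6. Since P = £85 ≥ min AVC, the firm produces.
With MC = 85 - 48q + 6q^2, P = MC on the upward-sloping part at q* = 8.
TR = 85·8 = 680. TC = 682 + 168 = 850. Profit = 680 − 850 = -£170.
By producing, the firm covers all variable cost plus £512 of fixed cost; shutting down would lose the full £682.

Profit = -£170 at q = 8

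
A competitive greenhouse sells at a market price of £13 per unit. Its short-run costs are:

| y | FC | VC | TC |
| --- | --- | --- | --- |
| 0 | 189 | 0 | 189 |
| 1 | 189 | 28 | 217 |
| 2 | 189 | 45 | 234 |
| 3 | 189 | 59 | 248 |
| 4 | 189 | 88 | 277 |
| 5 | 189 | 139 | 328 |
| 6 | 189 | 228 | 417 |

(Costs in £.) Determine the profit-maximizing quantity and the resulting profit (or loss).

y = 0 (shut down); profit = -£189

Tabulate TR − TC: y=0: -189; y=1: -204; y=2: -208; y=3: -209; y=4: -225; y=5: -263; y=6: -339.
Profit is highest at y = 0. Equivalently, the lowest AVC in the table is 59/3 ≈ £19.67 at y = 3, and P = £13 falls below it — price never covers variable cost, so the firm shuts down and loses only its fixed cost.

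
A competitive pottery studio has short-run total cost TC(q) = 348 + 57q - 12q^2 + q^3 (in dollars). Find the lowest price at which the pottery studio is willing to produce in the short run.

The shutdown price is the minimum of AVC. VC = 57q - 12q^2 + q^3, so AVC = 57 - 12q + q^2.
dAVC/dq = -12 + 2q = 0 gives q = 6. min AVC = 57 - 12·6 + 6^2 = 21.
For P < $21 the firm produces nothing.

$21 per unit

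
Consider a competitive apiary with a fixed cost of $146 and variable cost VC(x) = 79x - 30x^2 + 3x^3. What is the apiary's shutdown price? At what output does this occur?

$4 per unit, at x = 5

The shutdown price is the minimum of AVC. VC = 79x - 30x^2 + 3x^3, so AVC = 79 - 30x + 3x^2.
dAVC/dx = -30 + 6x = 0 gives x = 5. min AVC = 79 - 30·5 + 3·5^2 = 4.
The firm shuts down for any P below $4.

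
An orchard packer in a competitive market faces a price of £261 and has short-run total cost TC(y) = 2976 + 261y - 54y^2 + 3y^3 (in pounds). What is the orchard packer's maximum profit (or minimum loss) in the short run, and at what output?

Profit = -£384 at y = 12

AVC = 261 - 54y + 3y^2 has its minimum £18 at y = 9; price £261 clears that bar, so the firm operates.
MC = 261 - 108y + 9y^2. Setting P = MC and taking the root on the rising branch gives y* = 12.
TR = 261·12 = 3132. TC = 2976 + 540 = 3516. Profit = 3132 − 3516 = -£384.
By producing, the firm covers all variable cost plus £2592 of fixed cost; shutting down would lose the full £2976.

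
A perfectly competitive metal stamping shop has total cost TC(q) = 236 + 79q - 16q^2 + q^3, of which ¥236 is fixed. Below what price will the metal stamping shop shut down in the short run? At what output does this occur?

The firm shuts down when price falls below the minimum of average variable cost. AVC = VC/q = 79 - 16q + q^2.
dAVC/dq = -16 + 2q = 0 gives q = 8. min AVC = 79 - 16·8 + 8^2 = 15.
So the shutdown price is ¥15.

¥15 per unit, at q = 8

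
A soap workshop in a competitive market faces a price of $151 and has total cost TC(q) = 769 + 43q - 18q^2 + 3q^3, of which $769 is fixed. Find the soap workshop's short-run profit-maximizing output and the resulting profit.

AVC = 43 - 18q + 3q^2; min AVC = $16 at q = 3. Since P = $151 ≥ min AVC, the firm produces.
With MC = 43 - 36q + 9q^2, P = MC on the upward-sloping part at q* = 6.
TR = 151·6 = 906. TC = 769 + 258 = 1027. Profit = 906 − 1027 = -$121.
Shutting down would mean losing the fixed cost of $769, so operating at a loss of $121 is better by $648.

Profit = -$121 at q = 6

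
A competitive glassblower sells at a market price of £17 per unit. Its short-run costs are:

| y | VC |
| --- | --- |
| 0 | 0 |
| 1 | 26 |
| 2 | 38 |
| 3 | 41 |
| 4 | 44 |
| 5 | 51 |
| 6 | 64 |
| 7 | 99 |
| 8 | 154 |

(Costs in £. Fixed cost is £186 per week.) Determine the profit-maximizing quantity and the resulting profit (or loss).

Tabulate TR − TC: y=0: -186; y=1: -195; y=2: -190; y=3: -176; y=4: -162; y=5: -152; y=6: -148; y=7: -166; y=8: -204.
Profit is maximized at y = 6. AVC there is 64/6 = £10.67 ≤ P, so producing beats shutting down (which would give -£186).

y = 6; profit = -£148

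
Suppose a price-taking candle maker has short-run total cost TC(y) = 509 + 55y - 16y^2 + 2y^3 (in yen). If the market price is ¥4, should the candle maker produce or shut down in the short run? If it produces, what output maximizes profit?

Variable cost is VC = 55y - 16y^2 + 2y^3, so AVC = VC/y = 55 - 16y + 2y^2 and MC = dTC/dy = 55 - 32y + 6y^2.
AVC is minimized where dAVC/dy = -16 + 4y = 0, at y = 4; min AVC = 55 - 16·4 + 2·4^2 = ¥23.
Since P = ¥4 < min AVC = ¥23, price fails to cover variable cost at any output.
The firm minimizes its loss by shutting down and losing only its fixed cost of ¥509.

Shut down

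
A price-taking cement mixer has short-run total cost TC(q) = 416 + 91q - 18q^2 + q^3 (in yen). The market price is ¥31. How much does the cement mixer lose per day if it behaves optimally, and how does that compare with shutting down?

AVC = 91 - 18q + q^2 has its minimum ¥10 at q = 9; price ¥31 clears that bar, so the firm operates.
MC = 91 - 36q + 3q^2. Setting P = MC and taking the root on the rising branch gives q* = 10.
TR = 31·10 = 310. TC = 416 + 110 = 526. Profit = 310 − 526 = -¥216.
That loss of ¥216 beats the ¥416 the firm would lose by shutting down; producing recovers ¥200 of fixed cost.

Profit = -¥216 at q = 10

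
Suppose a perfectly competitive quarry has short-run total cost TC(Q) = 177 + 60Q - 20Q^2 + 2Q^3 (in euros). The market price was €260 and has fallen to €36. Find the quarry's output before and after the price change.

Output falls from 10 to 6

AVC = 60 - 20Q + 2Q^2, minimized at Q = 5 where min AVC = €10. MC = 60 - 40Q + 6Q^2.
At P = €260 ≥ min AVC, set P = MC on the rising branch: Q = 10.
At P = €36 ≥ min AVC, set P = MC: Q = 6. The firm stays open but cuts output.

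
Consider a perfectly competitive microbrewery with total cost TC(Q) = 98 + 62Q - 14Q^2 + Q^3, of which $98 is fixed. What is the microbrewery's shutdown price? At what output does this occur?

The shutdown price is the minimum of AVC. VC = 62Q - 14Q^2 + Q^3, so AVC = 62 - 14Q + Q^2.
At the minimum of AVC, MC = AVC. MC = 62 - 28Q + 3Q^2; setting MC = AVC gives 2Q^2 - 14Q = 0, so Q = 7. min AVC = 13.
The firm shuts down for any P below $13.

$13 per unit, at Q = 7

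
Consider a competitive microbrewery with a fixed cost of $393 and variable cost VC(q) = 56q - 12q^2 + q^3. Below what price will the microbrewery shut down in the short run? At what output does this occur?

$20 per unit, at q = 6

The firm shuts down when price falls below the minimum of average variable cost. AVC = VC/q = 56 - 12q + q^2.
At the minimum of AVC, MC = AVC. MC = 56 - 24q + 3q^2; setting MC = AVC gives 2q^2 - 12q = 0, so q = 6. min AVC = 20.
So the shutdown price is $20.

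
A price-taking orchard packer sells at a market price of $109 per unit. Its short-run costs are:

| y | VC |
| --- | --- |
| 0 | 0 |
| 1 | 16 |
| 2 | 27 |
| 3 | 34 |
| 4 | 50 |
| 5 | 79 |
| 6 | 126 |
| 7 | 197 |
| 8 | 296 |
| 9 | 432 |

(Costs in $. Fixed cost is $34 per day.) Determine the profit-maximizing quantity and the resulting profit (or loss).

Profit at each row (π = 109y − TC): y=0: -34; y=1: 59; y=2: 157; y=3: 259; y=4: 352; y=5: 432; y=6: 494; y=7: 532; y=8: 542; y=9: 515.
Profit is maximized at y = 8. AVC there is 296/8 = $37 ≤ P, so producing beats shutting down (which would give -$34).

y = 8; profit = $542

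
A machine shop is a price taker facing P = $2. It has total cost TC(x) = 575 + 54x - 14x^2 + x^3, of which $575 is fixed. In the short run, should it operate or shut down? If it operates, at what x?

Shut down

Strip out fixed cost: VC = 54x - 14x^2 + x^3. Then AVC = 54 - 14x + x^2 and MC = 54 - 28x + 3x^2.
AVC hits its minimum where MC = AVC, at x = 7, giving min AVC = 54 - 14·7 + 7^2 = $5.
P = $2 lies below min AVC = $5; no output level covers variable cost.
The firm minimizes its loss by shutting down and losing only its fixed cost of $575.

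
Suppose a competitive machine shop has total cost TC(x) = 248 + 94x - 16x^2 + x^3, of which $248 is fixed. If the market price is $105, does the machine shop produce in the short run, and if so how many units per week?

Variable cost is VC = 94x - 16x^2 + x^3, so AVC = VC/x = 94 - 16x + x^2 and MC = dTC/dx = 94 - 32x + 3x^2.
AVC hits its minimum where MC = AVC, at x = 8, giving min AVC = 94 - 16·8 + 8^2 = $30.
P = $105 exceeds min AVC = $30, so the firm stays open.
P = MC gives -11 - 32x + 3x^2 = 0, with roots -1/3 and 11. Take the larger (rising MC): x* = 11.
Check: AVC at x = 11 is $39 ≤ P, so revenue covers variable cost.
Profit = P·x − TC = 105·11 − 677 = $478.

Produce at x = 11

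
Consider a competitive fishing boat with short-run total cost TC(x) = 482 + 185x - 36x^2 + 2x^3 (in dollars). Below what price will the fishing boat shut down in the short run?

The firm shuts down when price falls below the minimum of average variable cost. AVC = VC/x = 185 - 36x + 2x^2.
At the minimum of AVC, MC = AVC. MC = 185 - 72x + 6x^2; setting MC = AVC gives 4x^2 - 36x = 0, so x = 9. min AVC = 23.
So the shutdown price is $23.

$23 per unit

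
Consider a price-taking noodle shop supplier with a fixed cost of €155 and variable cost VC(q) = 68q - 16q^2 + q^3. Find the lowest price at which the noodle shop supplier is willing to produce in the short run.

€4 per unit

The firm shuts down when price falls below the minimum of average variable cost. AVC = VC/q = 68 - 16q + q^2.
dAVC/dq = -16 + 2q = 0 gives q = 8. min AVC = 68 - 16·8 + 8^2 = 4.
The firm shuts down for any P below €4.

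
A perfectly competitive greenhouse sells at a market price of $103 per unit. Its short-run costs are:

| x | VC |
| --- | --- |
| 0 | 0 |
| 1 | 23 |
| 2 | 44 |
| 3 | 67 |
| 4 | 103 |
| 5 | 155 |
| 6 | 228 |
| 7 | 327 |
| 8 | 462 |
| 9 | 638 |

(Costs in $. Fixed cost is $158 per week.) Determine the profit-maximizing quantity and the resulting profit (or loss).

x = 7; profit = $236

Compute π = P·x − TC at each output: x=0: -158; x=1: -78; x=2: 4; x=3: 84; x=4: 151; x=5: 202; x=6: 232; x=7: 236; x=8: 204; x=9: 131.
Profit is maximized at x = 7. AVC there is 327/7 = $46.71 ≤ P, so producing beats shutting down (which would give -$158).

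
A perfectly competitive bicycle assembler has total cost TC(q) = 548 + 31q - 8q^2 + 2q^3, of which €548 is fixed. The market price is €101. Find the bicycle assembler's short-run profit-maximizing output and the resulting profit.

Profit = -€248 at q = 5

AVC = 31 - 8q + 2q^2; min AVC = €23 at q = 2. Since P = €101 ≥ min AVC, the firm produces.
MC = 31 - 16q + 6q^2. Setting P = MC and taking the root on the rising branch gives q* = 5.
TR = 101·5 = 505. TC = 548 + 205 = 753. Profit = 505 − 753 = -€248.
That loss of €248 beats the €548 the firm would lose by shutting down; producing recovers €300 of fixed cost.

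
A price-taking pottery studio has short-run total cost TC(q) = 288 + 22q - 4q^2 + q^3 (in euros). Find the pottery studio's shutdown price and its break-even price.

Shutdown price = min AVC. AVC = 22 - 4q + q^2, with vertex at q = 2 and minimum €18.
ATC = 288/q + 22 - 4q + q^2. Setting dATC/dq = −288/q^2 − 4 + 2q = 0 gives q = 6 (since 2·6^3 − 4·6^2 = 288).
min ATC = 288/6 + 22 − 4·6 + 6^2 = €82. That is the break-even price.
Between these two prices the firm operates at a loss; above €82 it earns a profit.

Shutdown price = €18; break-even price = €82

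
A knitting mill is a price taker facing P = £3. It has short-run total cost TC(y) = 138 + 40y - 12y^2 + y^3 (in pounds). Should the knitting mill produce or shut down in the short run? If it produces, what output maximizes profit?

From TC, MC = TC'(y) = 40 - 24y + 3y^2 and AVC = VC/y = 40 - 12y + y^2.
The AVC parabola has its vertex at y = 12/2 = 6, where AVC = 40 - 12·6 + 6^2 = £4.
P = £3 lies below min AVC = £4; no output level covers variable cost.
Shutting down limits the loss to fixed cost, £138.

Shut down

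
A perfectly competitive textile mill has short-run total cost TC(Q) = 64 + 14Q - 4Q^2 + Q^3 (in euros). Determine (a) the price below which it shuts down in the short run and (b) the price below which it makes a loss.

AVC = 14 - 4Q + Q^2; minimized at Q = 2, giving min AVC = €10. That is the shutdown price.
ATC = 64/Q + 14 - 4Q + Q^2. Setting dATC/dQ = −64/Q^2 − 4 + 2Q = 0 gives Q = 4 (since 2·4^3 − 4·4^2 = 64).
min ATC = 64/4 + 14 − 4·4 + 4^2 = €30. That is the break-even price.
Between these two prices the firm operates at a loss; above €30 it earns a profit.

Shutdown price = €10; break-even price = €30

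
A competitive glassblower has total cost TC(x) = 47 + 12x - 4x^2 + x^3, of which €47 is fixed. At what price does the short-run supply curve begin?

€8 per unit

Short-run supply begins at min AVC. From VC = 12x - 4x^2 + x^3, AVC = 12 - 4x + x^2.
dAVC/dx = -4 + 2x = 0 gives x = 2. min AVC = 12 - 4·2 + 2^2 = 8.
So the shutdown price is €8.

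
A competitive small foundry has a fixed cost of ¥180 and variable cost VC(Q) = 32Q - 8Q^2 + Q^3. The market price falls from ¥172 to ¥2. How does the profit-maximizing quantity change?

MC = 32 - 16Q + 3Q^2; the shutdown threshold is min AVC = ¥16 (at Q = 4).
With P = ¥172 above the shutdown price, P = MC gives Q = 10.
At P = ¥2 < min AVC = ¥16, price no longer covers variable cost at any output, so the firm shuts down: Q = 0.

Output falls from 10 to 0 (the firm shuts down)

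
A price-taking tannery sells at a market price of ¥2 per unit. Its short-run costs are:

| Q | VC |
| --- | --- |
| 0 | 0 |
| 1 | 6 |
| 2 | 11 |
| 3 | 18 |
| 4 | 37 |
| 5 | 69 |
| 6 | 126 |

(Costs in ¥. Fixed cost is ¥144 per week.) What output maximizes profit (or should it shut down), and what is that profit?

Profit at each row (π = 2Q − TC): Q=0: -144; Q=1: -148; Q=2: -151; Q=3: -156; Q=4: -173; Q=5: -203; Q=6: -258.
Profit is highest at Q = 0. Equivalently, the lowest AVC in the table is 11/2 ≈ ¥5.50 at Q = 2, and P = ¥2 falls below it — price never covers variable cost, so the firm shuts down and loses only its fixed cost.

Q = 0 (shut down); profit = -¥144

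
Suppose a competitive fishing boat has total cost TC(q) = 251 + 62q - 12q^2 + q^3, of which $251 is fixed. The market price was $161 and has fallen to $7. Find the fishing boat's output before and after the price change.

Output falls from 11 to 0 (the firm shuts down)

MC = 62 - 24q + 3q^2; the shutdown threshold is min AVC = $26 (at q = 6).
With P = $161 above the shutdown price, P = MC gives q = 11.
At P = $7 < min AVC = $26, price no longer covers variable cost at any output, so the firm shuts down: q = 0.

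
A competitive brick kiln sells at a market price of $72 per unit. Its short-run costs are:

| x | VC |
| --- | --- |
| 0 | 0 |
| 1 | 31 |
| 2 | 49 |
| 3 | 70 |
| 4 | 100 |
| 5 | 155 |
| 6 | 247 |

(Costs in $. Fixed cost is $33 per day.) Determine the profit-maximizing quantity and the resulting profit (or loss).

x = 5; profit = $172

Compute π = P·x − TC at each output: x=0: -33; x=1: 8; x=2: 62; x=3: 113; x=4: 155; x=5: 172; x=6: 152.
Profit is maximized at x = 5. AVC there is 155/5 = $31 ≤ P, so producing beats shutting down (which would give -$33).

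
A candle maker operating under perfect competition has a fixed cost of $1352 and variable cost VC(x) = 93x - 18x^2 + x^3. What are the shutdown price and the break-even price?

Shutdown price = min AVC. AVC = 93 - 18x + x^2, with vertex at x = 9 and minimum $12.
ATC = 1352/x + 93 - 18x + x^2. Setting dATC/dx = −1352/x^2 − 18 + 2x = 0 gives x = 13 (since 2·13^3 − 18·13^2 = 1352).
min ATC = 1352/13 + 93 − 18·13 + 13^2 = $132. That is the break-even price.
For $12 ≤ P < $132 the firm produces at a loss; below $12 it shuts down.

Shutdown price = $12; break-even price = $132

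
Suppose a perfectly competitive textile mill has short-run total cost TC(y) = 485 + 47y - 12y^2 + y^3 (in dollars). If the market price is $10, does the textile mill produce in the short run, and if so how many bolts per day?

From TC, MC = TC'(y) = 47 - 24y + 3y^2 and AVC = VC/y = 47 - 12y + y^2.
AVC hits its minimum where MC = AVC, at y = 6, giving min AVC = 47 - 12·6 + 6^2 = $11.
With P < min AVC ($10 < $11), every unit sold adds to the loss.
Best response: produce nothing and absorb the $485 fixed cost.

Shut down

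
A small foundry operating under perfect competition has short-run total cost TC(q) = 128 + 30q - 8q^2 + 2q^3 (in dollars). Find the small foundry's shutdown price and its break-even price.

Shutdown price = $22; break-even price = $62

AVC = 30 - 8q + 2q^2; minimized at q = 2, giving min AVC = $22. That is the shutdown price.
ATC = 128/q + 30 - 8q + 2q^2. Setting dATC/dq = −128/q^2 − 8 + 4q = 0 gives q = 4 (since 4·4^3 − 8·4^2 = 128).
min ATC = 128/4 + 30 − 8·4 + 2·4^2 = $62. That is the break-even price.
For $22 ≤ P < $62 the firm produces at a loss; below $22 it shuts down.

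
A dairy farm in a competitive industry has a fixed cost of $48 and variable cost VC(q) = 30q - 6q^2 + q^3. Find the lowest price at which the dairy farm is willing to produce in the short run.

$21 per unit

The shutdown price is the minimum of AVC. VC = 30q - 6q^2 + q^3, so AVC = 30 - 6q + q^2.
dAVC/dq = -6 + 2q = 0 gives q = 3. min AVC = 30 - 6·3 + 3^2 = 21.
So the shutdown price is $21.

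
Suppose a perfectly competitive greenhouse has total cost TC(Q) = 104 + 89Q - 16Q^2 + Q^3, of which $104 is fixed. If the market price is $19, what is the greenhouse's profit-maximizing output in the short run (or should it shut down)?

Shut down

From TC, MC = TC'(Q) = 89 - 32Q + 3Q^2 and AVC = VC/Q = 89 - 16Q + Q^2.
AVC hits its minimum where MC = AVC, at Q = 8, giving min AVC = 89 - 16·8 + 8^2 = $25.
P = $19 lies below min AVC = $25; no output level covers variable cost.
The firm minimizes its loss by shutting down and losing only its fixed cost of $104.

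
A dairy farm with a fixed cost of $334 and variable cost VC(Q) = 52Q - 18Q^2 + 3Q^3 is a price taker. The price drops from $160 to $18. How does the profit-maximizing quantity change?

MC = 52 - 36Q + 9Q^2; the shutdown threshold is min AVC = $25 (at Q = 3).
At P = $160 ≥ min AVC, set P = MC on the rising branch: Q = 6.
At P = $18 < min AVC = $25, price no longer covers variable cost at any output, so the firm shuts down: Q = 0.

Output falls from 6 to 0 (the firm shuts down)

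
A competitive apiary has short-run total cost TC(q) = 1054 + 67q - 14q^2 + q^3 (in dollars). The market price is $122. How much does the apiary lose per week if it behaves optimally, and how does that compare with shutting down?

AVC = 67 - 14q + q^2 has its minimum $18 at q = 7; price $122 clears that bar, so the firm operates.
With MC = 67 - 28q + 3q^2, P = MC on the upward-sloping part at q* = 11.
TR = 122·11 = 1342. TC = 1054 + 374 = 1428. Profit = 1342 − 1428 = -$86.
Shutting down would mean losing the fixed cost of $1054, so operating at a loss of $86 is better by $968.

Profit = -$86 at q = 11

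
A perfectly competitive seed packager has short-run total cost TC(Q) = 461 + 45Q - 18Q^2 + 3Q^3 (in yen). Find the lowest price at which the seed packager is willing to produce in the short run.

The firm shuts down when price falls below the minimum of average variable cost. AVC = VC/Q = 45 - 18Q + 3Q^2.
dAVC/dQ = -18 + 6Q = 0 gives Q = 3. min AVC = 45 - 18·3 + 3·3^2 = 18.
The firm shuts down for any P below ¥18.

¥18 per unit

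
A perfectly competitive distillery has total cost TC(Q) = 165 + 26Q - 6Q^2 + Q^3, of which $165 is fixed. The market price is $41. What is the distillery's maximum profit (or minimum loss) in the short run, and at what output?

Profit = -$65 at Q = 5

AVC = 26 - 6Q + Q^2 has its minimum $17 at Q = 3; price $41 clears that bar, so the firm operates.
With MC = 26 - 12Q + 3Q^2, P = MC on the upward-sloping part at Q* = 5.
TR = 41·5 = 205. TC = 165 + 105 = 270. Profit = 205 − 270 = -$65.
That loss of $65 beats the $165 the firm would lose by shutting down; producing recovers $100 of fixed cost.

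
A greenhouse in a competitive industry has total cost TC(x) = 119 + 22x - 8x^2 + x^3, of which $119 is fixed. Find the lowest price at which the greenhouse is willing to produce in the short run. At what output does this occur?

$6 per unit, at x = 4

The firm shuts down when price falls below the minimum of average variable cost. AVC = VC/x = 22 - 8x + x^2.
dAVC/dx = -8 + 2x = 0 gives x = 4. min AVC = 22 - 8·4 + 4^2 = 6.
The firm shuts down for any P below $6.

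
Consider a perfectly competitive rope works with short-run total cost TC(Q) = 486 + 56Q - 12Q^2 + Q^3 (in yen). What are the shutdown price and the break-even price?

Shutdown price = ¥20; break-even price = ¥83

Shutdown price = min AVC. AVC = 56 - 12Q + Q^2, with vertex at Q = 6 and minimum ¥20.
ATC = 486/Q + 56 - 12Q + Q^2. Setting dATC/dQ = −486/Q^2 − 12 + 2Q = 0 gives Q = 9 (since 2·9^3 − 12·9^2 = 486).
min ATC = 486/9 + 56 − 12·9 + 9^2 = ¥83. That is the break-even price.
Between these two prices the firm operates at a loss; above ¥83 it earns a profit.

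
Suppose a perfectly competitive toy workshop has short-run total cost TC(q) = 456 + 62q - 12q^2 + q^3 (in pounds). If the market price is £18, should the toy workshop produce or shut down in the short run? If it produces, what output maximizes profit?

Variable cost is VC = 62q - 12q^2 + q^3, so AVC = VC/q = 62 - 12q + q^2 and MC = dTC/dq = 62 - 24q + 3q^2.
AVC is minimized where dAVC/dq = -12 + 2q = 0, at q = 6; min AVC = 62 - 12·6 + 6^2 = £26.
Since P = £18 < min AVC = £26, price fails to cover variable cost at any output.
Best response: produce nothing and absorb the £456 fixed cost.

Shut down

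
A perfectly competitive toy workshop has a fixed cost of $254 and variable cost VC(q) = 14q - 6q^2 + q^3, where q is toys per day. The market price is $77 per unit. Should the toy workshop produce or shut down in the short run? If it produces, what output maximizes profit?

Variable cost is VC = 14q - 6q^2 + q^3, so AVC = VC/q = 14 - 6q + q^2 and MC = dTC/dq = 14 - 12q + 3q^2.
The AVC parabola has its vertex at q = 6/2 = 3, where AVC = 14 - 6·3 + 3^2 = $5.
P = $77 exceeds min AVC = $5, so the firm stays open.
P = MC gives -63 - 12q + 3q^2 = 0, with roots -3 and 7. Take the larger (rising MC): q* = 7.
Check: AVC at q = 7 is $21 ≤ P, so revenue covers variable cost.
Profit = P·q − TC = 77·7 − 401 = $138.

Produce at q = 7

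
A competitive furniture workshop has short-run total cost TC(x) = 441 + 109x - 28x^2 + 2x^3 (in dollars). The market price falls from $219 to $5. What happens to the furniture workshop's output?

AVC = 109 - 28x + 2x^2, minimized at x = 7 where min AVC = $11. MC = 109 - 56x + 6x^2.
At P = $219 ≥ min AVC, set P = MC on the rising branch: x = 11.
At P = $5 < min AVC = $11, price no longer covers variable cost at any output, so the firm shuts down: x = 0.

Output falls from 11 to 0 (the firm shuts down)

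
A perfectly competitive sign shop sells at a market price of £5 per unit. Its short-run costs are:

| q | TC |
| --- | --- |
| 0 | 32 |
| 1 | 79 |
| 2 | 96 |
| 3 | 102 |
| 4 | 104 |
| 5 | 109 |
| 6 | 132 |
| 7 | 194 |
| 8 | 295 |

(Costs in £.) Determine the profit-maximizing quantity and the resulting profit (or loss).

Profit at each row (π = 5q − TC): q=0: -32; q=1: -74; q=2: -86; q=3: -87; q=4: -84; q=5: -84; q=6: -102; q=7: -159; q=8: -255.
Profit is highest at q = 0. Equivalently, the lowest AVC in the table is 77/5 ≈ £15.40 at q = 5, and P = £5 falls below it — price never covers variable cost, so the firm shuts down and loses only its fixed cost.

q = 0 (shut down); profit = -£32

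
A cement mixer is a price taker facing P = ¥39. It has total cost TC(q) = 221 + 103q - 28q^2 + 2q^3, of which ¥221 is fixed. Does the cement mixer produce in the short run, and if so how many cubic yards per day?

Produce at q = 8

Variable cost is VC = 103q - 28q^2 + 2q^3, so AVC = VC/q = 103 - 28q + 2q^2 and MC = dTC/dq = 103 - 56q + 6q^2.
AVC hits its minimum where MC = AVC, at q = 7, giving min AVC = 103 - 28·7 + 2·7^2 = ¥5.
Because ¥39 ≥ ¥5, revenue can cover variable cost; the firm operates.
Solving P = MC: 64 - 56q + 6q^2 = 0 ⇒ q = 4/3 or 8. On the upward-sloping branch, q* = 8.
Check: AVC at q = 8 is ¥7 ≤ P, so revenue covers variable cost.
Profit = P·q − TC = 39·8 − 277 = ¥35.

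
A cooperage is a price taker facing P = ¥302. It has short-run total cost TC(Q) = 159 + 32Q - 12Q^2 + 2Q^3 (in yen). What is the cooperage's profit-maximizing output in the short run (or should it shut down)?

Produce at Q = 9

From TC, MC = TC'(Q) = 32 - 24Q + 6Q^2 and AVC = VC/Q = 32 - 12Q + 2Q^2.
AVC is minimized where dAVC/dQ = -12 + 4Q = 0, at Q = 3; min AVC = 32 - 12·3 + 2·3^2 = ¥14.
P = ¥302 exceeds min AVC = ¥14, so the firm stays open.
Solving P = MC: -270 - 24Q + 6Q^2 = 0 ⇒ Q = -5 or 9. On the upward-sloping branch, Q* = 9.
Check: AVC at Q = 9 is ¥86 ≤ P, so revenue covers variable cost.
Profit = P·Q − TC = 302·9 − 933 = ¥1785.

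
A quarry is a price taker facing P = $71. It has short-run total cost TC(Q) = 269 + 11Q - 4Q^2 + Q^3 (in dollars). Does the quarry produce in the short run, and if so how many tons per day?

Produce at Q = 6

Strip out fixed cost: VC = 11Q - 4Q^2 + Q^3. Then AVC = 11 - 4Q + Q^2 and MC = 11 - 8Q + 3Q^2.
AVC is minimized where dAVC/dQ = -4 + 2Q = 0, at Q = 2; min AVC = 11 - 4·2 + 2^2 = $7.
Since P = $71 ≥ min AVC = $7, price covers variable cost and the firm should produce.
Set P = MC: 71 = 11 - 8Q + 3Q^2 → -60 - 8Q + 3Q^2 = 0. The roots are Q = -10/3 and Q = 6; the profit-maximizing output is on the rising part of MC, so Q* = 6.
Check: AVC at Q = 6 is $23 ≤ P, so revenue covers variable cost.
Profit = P·Q − TC = 71·6 − 407 = $19.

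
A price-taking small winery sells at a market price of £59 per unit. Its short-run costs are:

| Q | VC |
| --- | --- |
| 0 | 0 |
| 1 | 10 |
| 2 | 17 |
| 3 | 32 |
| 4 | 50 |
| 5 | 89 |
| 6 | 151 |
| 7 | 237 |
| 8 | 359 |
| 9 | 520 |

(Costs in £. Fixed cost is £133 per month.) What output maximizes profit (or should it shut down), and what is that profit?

Profit at each row (π = 59Q − TC): Q=0: -133; Q=1: -84; Q=2: -32; Q=3: 12; Q=4: 53; Q=5: 73; Q=6: 70; Q=7: 43; Q=8: -20; Q=9: -122.
Profit is maximized at Q = 5. AVC there is 89/5 = £17.80 ≤ P, so producing beats shutting down (which would give -£133).

Q = 5; profit = £73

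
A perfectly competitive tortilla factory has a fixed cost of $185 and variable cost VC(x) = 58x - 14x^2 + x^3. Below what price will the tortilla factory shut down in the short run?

$9 per unit

Short-run supply begins at min AVC. From VC = 58x - 14x^2 + x^3, AVC = 58 - 14x + x^2.
At the minimum of AVC, MC = AVC. MC = 58 - 28x + 3x^2; setting MC = AVC gives 2x^2 - 14x = 0, so x = 7. min AVC = 9.
For P < $9 the firm produces nothing.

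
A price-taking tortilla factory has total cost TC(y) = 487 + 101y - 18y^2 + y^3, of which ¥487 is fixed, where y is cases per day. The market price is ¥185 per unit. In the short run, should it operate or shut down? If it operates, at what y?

Produce at y = 14

From TC, MC = TC'(y) = 101 - 36y + 3y^2 and AVC = VC/y = 101 - 18y + y^2.
The AVC parabola has its vertex at y = 18/2 = 9, where AVC = 101 - 18·9 + 9^2 = ¥20.
P = ¥185 exceeds min AVC = ¥20, so the firm stays open.
Set P = MC: 185 = 101 - 36y + 3y^2 → -84 - 36y + 3y^2 = 0. The roots are y = -2 and y = 14; the profit-maximizing output is on the rising part of MC, so y* = 14.
Check: AVC at y = 14 is ¥45 ≤ P, so revenue covers variable cost.
Profit = P·y − TC = 185·14 − 1117 = ¥1473.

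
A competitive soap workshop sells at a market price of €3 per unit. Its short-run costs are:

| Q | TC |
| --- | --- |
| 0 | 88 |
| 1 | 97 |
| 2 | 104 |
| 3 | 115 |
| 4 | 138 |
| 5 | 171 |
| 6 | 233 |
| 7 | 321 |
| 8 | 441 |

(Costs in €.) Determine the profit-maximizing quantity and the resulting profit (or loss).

Tabulate TR − TC: Q=0: -88; Q=1: -94; Q=2: -98; Q=3: -106; Q=4: -126; Q=5: -156; Q=6: -215; Q=7: -300; Q=8: -417.
Profit is highest at Q = 0. Equivalently, the lowest AVC in the table is 16/2 ≈ €8 at Q = 2, and P = €3 falls below it — price never covers variable cost, so the firm shuts down and loses only its fixed cost.

Q = 0 (shut down); profit = -€88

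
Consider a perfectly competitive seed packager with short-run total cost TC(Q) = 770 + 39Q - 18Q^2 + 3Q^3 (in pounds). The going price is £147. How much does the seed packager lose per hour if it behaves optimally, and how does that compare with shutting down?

AVC = 39 - 18Q + 3Q^2; min AVC = £12 at Q = 3. Since P = £147 ≥ min AVC, the firm produces.
With MC = 39 - 36Q + 9Q^2, P = MC on the upward-sloping part at Q* = 6.
TR = 147·6 = 882. TC = 770 + 234 = 1004. Profit = 882 − 1004 = -£122.
That loss of £122 beats the £770 the firm would lose by shutting down; producing recovers £648 of fixed cost.

Profit = -£122 at Q = 6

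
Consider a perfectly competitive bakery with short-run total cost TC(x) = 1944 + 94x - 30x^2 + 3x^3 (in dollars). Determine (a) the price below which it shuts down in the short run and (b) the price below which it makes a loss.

Shutdown price = min AVC. AVC = 94 - 30x + 3x^2, with vertex at x = 5 and minimum $19.
ATC = 1944/x + 94 - 30x + 3x^2. Setting dATC/dx = −1944/x^2 − 30 + 6x = 0 gives x = 9 (since 6·9^3 − 30·9^2 = 1944).
min ATC = 1944/9 + 94 − 30·9 + 3·9^2 = $283. That is the break-even price.
Between these two prices the firm operates at a loss; above $283 it earns a profit.

Shutdown price = $19; break-even price = $283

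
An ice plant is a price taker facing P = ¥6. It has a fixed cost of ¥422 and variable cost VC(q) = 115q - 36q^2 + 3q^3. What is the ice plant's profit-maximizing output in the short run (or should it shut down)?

Shut down

Variable cost is VC = 115q - 36q^2 + 3q^3, so AVC = VC/q = 115 - 36q + 3q^2 and MC = dTC/dq = 115 - 72q + 9q^2.
The AVC parabola has its vertex at q = 36/6 = 6, where AVC = 115 - 36·6 + 3·6^2 = ¥7.
With P < min AVC (¥6 < ¥7), every unit sold adds to the loss.
Shutting down limits the loss to fixed cost, ¥422.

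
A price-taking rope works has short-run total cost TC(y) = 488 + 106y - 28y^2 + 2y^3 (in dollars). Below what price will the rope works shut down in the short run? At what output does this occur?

Short-run supply begins at min AVC. From VC = 106y - 28y^2 + 2y^3, AVC = 106 - 28y + 2y^2.
dAVC/dy = -28 + 4y = 0 gives y = 7. min AVC = 106 - 28·7 + 2·7^2 = 8.
So the shutdown price is $8.

$8 per unit, at y = 7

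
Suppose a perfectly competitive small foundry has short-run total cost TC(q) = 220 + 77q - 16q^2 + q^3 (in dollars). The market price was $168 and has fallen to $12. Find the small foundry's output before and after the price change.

MC = 77 - 32q + 3q^2; the shutdown threshold is min AVC = $13 (at q = 8).
With P = $168 above the shutdown price, P = MC gives q = 13.
At P = $12 < min AVC = $13, price no longer covers variable cost at any output, so the firm shuts down: q = 0.

Output falls from 13 to 0 (the firm shuts down)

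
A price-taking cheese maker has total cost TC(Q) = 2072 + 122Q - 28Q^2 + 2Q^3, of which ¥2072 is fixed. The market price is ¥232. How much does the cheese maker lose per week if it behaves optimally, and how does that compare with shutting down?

Profit = -¥136 at Q = 11

AVC = 122 - 28Q + 2Q^2; min AVC = ¥24 at Q = 7. Since P = ¥232 ≥ min AVC, the firm produces.
With MC = 122 - 56Q + 6Q^2, P = MC on the upward-sloping part at Q* = 11.
TR = 232·11 = 2552. TC = 2072 + 616 = 2688. Profit = 2552 − 2688 = -¥136.
Shutting down would mean losing the fixed cost of ¥2072, so operating at a loss of ¥136 is better by ¥1936.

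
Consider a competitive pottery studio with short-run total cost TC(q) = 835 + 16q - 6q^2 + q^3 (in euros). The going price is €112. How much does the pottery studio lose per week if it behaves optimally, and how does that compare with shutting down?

Profit = -€195 at q = 8

AVC = 16 - 6q + q^2 has its minimum €7 at q = 3; price €112 clears that bar, so the firm operates.
With MC = 16 - 12q + 3q^2, P = MC on the upward-sloping part at q* = 8.
TR = 112·8 = 896. TC = 835 + 256 = 1091. Profit = 896 − 1091 = -€195.
That loss of €195 beats the €835 the firm would lose by shutting down; producing recovers €640 of fixed cost.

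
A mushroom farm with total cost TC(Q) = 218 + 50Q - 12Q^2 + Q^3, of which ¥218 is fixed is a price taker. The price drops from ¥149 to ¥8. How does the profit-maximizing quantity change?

MC = 50 - 24Q + 3Q^2; the shutdown threshold is min AVC = ¥14 (at Q = 6).
With P = ¥149 above the shutdown price, P = MC gives Q = 11.
At P = ¥8 < min AVC = ¥14, price no longer covers variable cost at any output, so the firm shuts down: Q = 0.

Output falls from 11 to 0 (the firm shuts down)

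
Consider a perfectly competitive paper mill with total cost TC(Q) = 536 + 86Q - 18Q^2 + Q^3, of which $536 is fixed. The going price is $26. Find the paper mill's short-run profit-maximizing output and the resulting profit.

AVC = 86 - 18Q + Q^2; min AVC = $5 at Q = 9. Since P = $26 ≥ min AVC, the firm produces.
With MC = 86 - 36Q + 3Q^2, P = MC on the upward-sloping part at Q* = 10.
TR = 26·10 = 260. TC = 536 + 60 = 596. Profit = 260 − 596 = -$336.
That loss of $336 beats the $536 the firm would lose by shutting down; producing recovers $200 of fixed cost.

Profit = -$336 at Q = 10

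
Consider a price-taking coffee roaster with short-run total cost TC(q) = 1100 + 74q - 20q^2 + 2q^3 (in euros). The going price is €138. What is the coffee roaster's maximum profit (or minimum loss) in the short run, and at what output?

Profit = -€332 at q = 8

AVC = 74 - 20q + 2q^2 has its minimum €24 at q = 5; price €138 clears that bar, so the firm operates.
MC = 74 - 40q + 6q^2. Setting P = MC and taking the root on the rising branch gives q* = 8.
TR = 138·8 = 1104. TC = 1100 + 336 = 1436. Profit = 1104 − 1436 = -€332.
That loss of €332 beats the €1100 the firm would lose by shutting down; producing recovers €768 of fixed cost.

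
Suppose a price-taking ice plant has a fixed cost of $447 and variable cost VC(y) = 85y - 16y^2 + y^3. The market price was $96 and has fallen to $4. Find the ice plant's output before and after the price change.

AVC = 85 - 16y + y^2, minimized at y = 8 where min AVC = $21. MC = 85 - 32y + 3y^2.
With P = $96 above the shutdown price, P = MC gives y = 11.
At P = $4 < min AVC = $21, price no longer covers variable cost at any output, so the firm shuts down: y = 0.

Output falls from 11 to 0 (the firm shuts down)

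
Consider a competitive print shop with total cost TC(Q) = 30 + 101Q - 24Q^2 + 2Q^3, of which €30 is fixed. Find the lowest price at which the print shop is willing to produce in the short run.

The shutdown price is the minimum of AVC. VC = 101Q - 24Q^2 + 2Q^3, so AVC = 101 - 24Q + 2Q^2.
At the minimum of AVC, MC = AVC. MC = 101 - 48Q + 6Q^2; setting MC = AVC gives 4Q^2 - 24Q = 0, so Q = 6. min AVC = 29.
The firm shuts down for any P below €29.

€29 per unit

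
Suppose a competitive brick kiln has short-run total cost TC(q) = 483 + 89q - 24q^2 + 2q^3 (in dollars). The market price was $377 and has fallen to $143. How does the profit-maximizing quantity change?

Output falls from 12 to 9

MC = 89 - 48q + 6q^2; the shutdown threshold is min AVC = $17 (at q = 6).
At P = $377 ≥ min AVC, set P = MC on the rising branch: q = 12.
At P = $143 ≥ min AVC, set P = MC: q = 9. The firm stays open but cuts output.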